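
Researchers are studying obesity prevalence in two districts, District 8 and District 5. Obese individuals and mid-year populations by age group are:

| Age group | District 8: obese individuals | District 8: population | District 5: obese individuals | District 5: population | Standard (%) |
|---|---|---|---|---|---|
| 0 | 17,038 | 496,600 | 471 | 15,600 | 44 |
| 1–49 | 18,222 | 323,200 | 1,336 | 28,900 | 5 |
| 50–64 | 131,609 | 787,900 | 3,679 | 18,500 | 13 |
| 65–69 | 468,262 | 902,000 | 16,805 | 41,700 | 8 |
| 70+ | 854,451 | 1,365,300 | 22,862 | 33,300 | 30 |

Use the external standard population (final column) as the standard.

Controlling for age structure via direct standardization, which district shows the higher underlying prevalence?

Age-specific rates per 1,000 for District 8: 34.309, 56.380, 167.038, 519.137, 625.834.
For District 5: 30.192, 46.228, 198.865, 402.998, 686.547.
Standard weights: 0.44, 0.05, 0.13, 0.08, 0.30.
District 8: 0.4400×34.309 + 0.0500×56.380 + 0.1300×167.038 + 0.0800×519.137 + 0.3000×625.834 = 268.9112 per 1,000.
District 5: 0.4400×30.192 + 0.0500×46.228 + 0.1300×198.865 + 0.0800×402.998 + 0.3000×686.547 = 279.6522 per 1,000.
The crude rates (384.41 vs 327.20) would put District 8 higher, but that reflects its age composition; once standardized to a common age structure, District 5 has the higher underlying rate.

District 5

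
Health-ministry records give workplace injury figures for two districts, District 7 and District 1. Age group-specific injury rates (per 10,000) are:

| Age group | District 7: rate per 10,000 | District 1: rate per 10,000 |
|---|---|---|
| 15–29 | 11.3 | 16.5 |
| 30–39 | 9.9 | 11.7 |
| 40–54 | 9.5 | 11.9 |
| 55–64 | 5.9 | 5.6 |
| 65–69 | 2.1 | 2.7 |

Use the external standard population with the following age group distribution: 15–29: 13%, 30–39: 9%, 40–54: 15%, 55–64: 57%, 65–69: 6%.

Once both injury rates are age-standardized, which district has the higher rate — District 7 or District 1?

District 1

Standard weights: 0.13, 0.09, 0.15, 0.57, 0.06.
District 7: 0.1300×11.3 + 0.0900×9.9 + 0.1500×9.5 + 0.5700×5.9 + 0.0600×2.1 = 7.2740 per 10,000.
District 1: 0.1300×16.5 + 0.0900×11.7 + 0.1500×11.9 + 0.5700×5.6 + 0.0600×2.7 = 8.3370 per 10,000.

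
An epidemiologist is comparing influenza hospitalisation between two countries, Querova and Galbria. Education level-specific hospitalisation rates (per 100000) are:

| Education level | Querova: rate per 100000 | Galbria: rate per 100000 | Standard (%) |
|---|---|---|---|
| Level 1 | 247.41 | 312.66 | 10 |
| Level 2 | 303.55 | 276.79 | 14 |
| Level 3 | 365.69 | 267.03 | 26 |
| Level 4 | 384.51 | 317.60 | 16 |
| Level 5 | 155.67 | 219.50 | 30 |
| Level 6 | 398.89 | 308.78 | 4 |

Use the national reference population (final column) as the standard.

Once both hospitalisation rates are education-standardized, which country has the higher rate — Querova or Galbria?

Querova

Standard weights: 0.10, 0.14, 0.26, 0.16, 0.30, 0.04.
Querova: 0.1000×247.41 + 0.1400×303.55 + 0.2600×365.69 + 0.1600×384.51 + 0.3000×155.67 + 0.0400×398.89 = 286.4956 per 100000.
Galbria: 0.1000×312.66 + 0.1400×276.79 + 0.2600×267.03 + 0.1600×317.60 + 0.3000×219.50 + 0.0400×308.78 = 268.4616 per 100000.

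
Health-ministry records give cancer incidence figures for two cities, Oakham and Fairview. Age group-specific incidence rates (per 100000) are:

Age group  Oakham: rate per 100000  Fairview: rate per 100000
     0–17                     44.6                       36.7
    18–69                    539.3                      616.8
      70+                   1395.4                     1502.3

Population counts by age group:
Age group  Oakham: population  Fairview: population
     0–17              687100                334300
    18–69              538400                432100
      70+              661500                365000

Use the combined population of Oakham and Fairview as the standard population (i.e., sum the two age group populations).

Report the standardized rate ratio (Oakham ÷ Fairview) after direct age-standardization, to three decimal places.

0.919

Combined standard total = 3018400; weights = 0.3384, 0.3215, 0.3401.
Oakham: 0.3384×44.6 + 0.3215×539.3 + 0.3401×1395.4 = 663.0411 per 100000.
Fairview: 0.3384×36.7 + 0.3215×616.8 + 0.3401×1502.3 = 721.6408 per 100000.
Ratio = 663.0411 ÷ 721.6408 = 0.91880.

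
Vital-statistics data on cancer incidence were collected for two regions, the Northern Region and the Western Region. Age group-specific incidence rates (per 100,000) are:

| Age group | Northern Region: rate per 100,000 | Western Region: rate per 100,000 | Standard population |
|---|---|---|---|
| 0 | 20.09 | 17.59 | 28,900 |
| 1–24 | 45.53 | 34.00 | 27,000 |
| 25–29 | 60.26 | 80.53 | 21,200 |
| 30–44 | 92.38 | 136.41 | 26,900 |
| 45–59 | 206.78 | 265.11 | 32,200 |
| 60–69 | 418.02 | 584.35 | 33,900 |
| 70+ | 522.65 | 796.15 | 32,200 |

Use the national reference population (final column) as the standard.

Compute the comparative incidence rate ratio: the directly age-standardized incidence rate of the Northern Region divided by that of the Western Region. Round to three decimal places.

0.711

Standard total = 202,300; weights = 0.1429, 0.1335, 0.1048, 0.1330, 0.1592, 0.1676, 0.1592.
The Northern Region: 0.1429×20.09 + 0.1335×45.53 + 0.1048×60.26 + 0.1330×92.38 + 0.1592×206.78 + 0.1676×418.02 + 0.1592×522.65 = 213.6973 per 100,000.
The Western Region: 0.1429×17.59 + 0.1335×34.00 + 0.1048×80.53 + 0.1330×136.41 + 0.1592×265.11 + 0.1676×584.35 + 0.1592×796.15 = 300.4699 per 100,000.
Ratio = 213.6973 ÷ 300.4699 = 0.71121.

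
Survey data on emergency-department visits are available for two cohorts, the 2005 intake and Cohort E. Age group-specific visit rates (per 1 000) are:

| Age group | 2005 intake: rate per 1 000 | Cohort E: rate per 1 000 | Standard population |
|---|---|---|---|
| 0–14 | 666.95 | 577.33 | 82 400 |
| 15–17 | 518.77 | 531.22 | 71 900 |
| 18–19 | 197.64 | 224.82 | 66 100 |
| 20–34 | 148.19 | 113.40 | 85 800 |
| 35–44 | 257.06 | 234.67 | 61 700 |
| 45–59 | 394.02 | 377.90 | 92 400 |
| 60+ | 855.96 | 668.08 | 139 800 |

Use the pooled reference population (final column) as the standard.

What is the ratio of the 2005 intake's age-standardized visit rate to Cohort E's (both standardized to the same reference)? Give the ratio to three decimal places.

1.145

Standard total = 600 100; weights = 0.1373, 0.1198, 0.1101, 0.1430, 0.1028, 0.1540, 0.2330.
The 2005 intake: 0.1373×666.95 + 0.1198×518.77 + 0.1101×197.64 + 0.1430×148.19 + 0.1028×257.06 + 0.1540×394.02 + 0.2330×855.96 = 483.1965 per 1 000.
Cohort E: 0.1373×577.33 + 0.1198×531.22 + 0.1101×224.82 + 0.1430×113.40 + 0.1028×234.67 + 0.1540×377.90 + 0.2330×668.08 = 421.8492 per 1 000.
Ratio = 483.1965 ÷ 421.8492 = 1.14542.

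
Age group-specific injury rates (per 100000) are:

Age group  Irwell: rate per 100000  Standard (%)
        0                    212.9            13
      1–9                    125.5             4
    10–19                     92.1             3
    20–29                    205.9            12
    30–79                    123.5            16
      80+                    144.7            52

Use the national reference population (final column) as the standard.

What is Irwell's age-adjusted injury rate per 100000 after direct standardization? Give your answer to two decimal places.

Standard weights: 0.13, 0.04, 0.03, 0.12, 0.16, 0.52.
Standardized rate: 0.1300×212.9 + 0.0400×125.5 + 0.0300×92.1 + 0.1200×205.9 + 0.1600×123.5 + 0.5200×144.7 = 155.1720 per 100000.

155.17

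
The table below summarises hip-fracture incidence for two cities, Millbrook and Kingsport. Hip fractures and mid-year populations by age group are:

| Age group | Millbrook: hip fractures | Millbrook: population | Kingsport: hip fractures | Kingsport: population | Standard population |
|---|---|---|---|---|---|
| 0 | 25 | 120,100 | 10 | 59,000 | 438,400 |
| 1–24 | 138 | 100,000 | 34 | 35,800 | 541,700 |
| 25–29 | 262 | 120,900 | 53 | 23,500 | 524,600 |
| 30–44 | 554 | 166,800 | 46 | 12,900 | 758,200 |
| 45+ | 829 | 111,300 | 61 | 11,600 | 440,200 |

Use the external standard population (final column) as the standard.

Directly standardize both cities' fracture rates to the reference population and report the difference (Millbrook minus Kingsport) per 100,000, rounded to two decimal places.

36.34

Age-specific rates per 100,000 for Millbrook: 20.82, 138.00, 216.71, 332.13, 744.83.
For Kingsport: 16.95, 94.97, 225.53, 356.59, 525.86.
Standard total = 2,703,100; weights = 0.1622, 0.2004, 0.1941, 0.2805, 0.1629.
Millbrook: 0.1622×20.82 + 0.2004×138.00 + 0.1941×216.71 + 0.2805×332.13 + 0.1629×744.83 = 287.5459 per 100,000.
Kingsport: 0.1622×16.95 + 0.2004×94.97 + 0.1941×225.53 + 0.2805×356.59 + 0.1629×525.86 = 251.2084 per 100,000.
Difference = 287.5459 − 251.2084 = 36.3376.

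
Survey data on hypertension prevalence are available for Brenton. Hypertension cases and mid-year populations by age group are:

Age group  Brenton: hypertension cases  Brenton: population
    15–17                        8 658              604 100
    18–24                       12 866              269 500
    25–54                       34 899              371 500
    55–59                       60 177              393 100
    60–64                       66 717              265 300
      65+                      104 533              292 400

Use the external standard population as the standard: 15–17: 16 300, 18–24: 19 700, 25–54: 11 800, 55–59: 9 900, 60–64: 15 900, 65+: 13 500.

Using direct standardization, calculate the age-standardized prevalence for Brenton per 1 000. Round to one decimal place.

Age-specific rates per 1 000 for Brenton: 14.332, 47.740, 93.941, 153.083, 251.478, 357.500.
Standard total = 87 100; weights = 0.1871, 0.2262, 0.1355, 0.1137, 0.1825, 0.1550.
Standardized rate: 0.1871×14.332 + 0.2262×47.740 + 0.1355×93.941 + 0.1137×153.083 + 0.1825×251.478 + 0.1550×357.500 = 144.9238 per 1 000.

144.9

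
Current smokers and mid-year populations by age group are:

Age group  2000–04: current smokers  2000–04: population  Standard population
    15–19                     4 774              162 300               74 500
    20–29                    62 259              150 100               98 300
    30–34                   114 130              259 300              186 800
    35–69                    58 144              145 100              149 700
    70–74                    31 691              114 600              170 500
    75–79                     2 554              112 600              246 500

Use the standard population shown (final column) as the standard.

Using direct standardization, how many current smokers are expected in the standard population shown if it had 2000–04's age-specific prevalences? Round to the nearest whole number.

Age-specific rates per 1 000 for 2000–04: 29.415, 414.783, 440.147, 400.717, 276.536, 22.682.
Expected current smokers = Σ (standard pop × age-specific rate ÷ 1 000)
= 74 500×29.415/1 000 + 98 300×414.783/1 000 + 186 800×440.147/1 000 + 149 700×400.717/1 000 + 170 500×276.536/1 000 + 246 500×22.682/1 000
= 2191.39 + 40773.22 + 82219.38 + 59987.30 + 47149.35 + 5591.13 = 237911.76.

237912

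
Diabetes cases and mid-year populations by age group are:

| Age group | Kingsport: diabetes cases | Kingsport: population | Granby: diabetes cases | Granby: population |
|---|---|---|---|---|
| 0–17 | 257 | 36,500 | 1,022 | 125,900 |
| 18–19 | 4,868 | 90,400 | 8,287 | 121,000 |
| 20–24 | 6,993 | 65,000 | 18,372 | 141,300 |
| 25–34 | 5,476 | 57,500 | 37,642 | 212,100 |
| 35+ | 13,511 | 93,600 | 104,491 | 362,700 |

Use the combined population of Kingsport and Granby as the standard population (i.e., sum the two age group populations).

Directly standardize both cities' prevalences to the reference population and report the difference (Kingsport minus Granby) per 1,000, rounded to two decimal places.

-73.25

Age-specific rates per 1,000 for Kingsport: 7.041, 53.850, 107.585, 95.235, 144.348.
For Granby: 8.118, 68.488, 130.021, 177.473, 288.092.
Combined standard total = 1,306,000; weights = 0.1243, 0.1619, 0.1580, 0.2064, 0.3494.
Kingsport: 0.1243×7.041 + 0.1619×53.850 + 0.1580×107.585 + 0.2064×95.235 + 0.3494×144.348 = 96.6795 per 1,000.
Granby: 0.1243×8.118 + 0.1619×68.488 + 0.1580×130.021 + 0.2064×177.473 + 0.3494×288.092 = 169.9258 per 1,000.
Difference = 96.6795 − 169.9258 = -73.2463.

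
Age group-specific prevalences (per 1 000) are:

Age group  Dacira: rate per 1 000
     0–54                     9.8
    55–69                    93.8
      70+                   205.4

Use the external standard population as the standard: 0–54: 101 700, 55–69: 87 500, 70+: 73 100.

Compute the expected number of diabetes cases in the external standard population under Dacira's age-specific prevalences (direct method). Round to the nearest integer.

24219

Expected diabetes cases = Σ (standard pop × age-specific rate ÷ 1 000)
= 101 700×9.8/1 000 + 87 500×93.8/1 000 + 73 100×205.4/1 000
= 996.66 + 8207.50 + 15014.74 = 24218.90.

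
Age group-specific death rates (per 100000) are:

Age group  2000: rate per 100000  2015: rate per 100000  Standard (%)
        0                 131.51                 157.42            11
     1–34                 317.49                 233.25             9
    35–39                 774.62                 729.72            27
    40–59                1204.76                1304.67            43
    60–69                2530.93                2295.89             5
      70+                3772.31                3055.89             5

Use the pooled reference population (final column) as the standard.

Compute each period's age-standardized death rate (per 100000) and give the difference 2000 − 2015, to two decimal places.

21.47

Standard weights: 0.11, 0.09, 0.27, 0.43, 0.05, 0.05.
2000: 0.1100×131.51 + 0.0900×317.49 + 0.2700×774.62 + 0.4300×1204.76 + 0.0500×2530.93 + 0.0500×3772.31 = 1085.3964 per 100000.
2015: 0.1100×157.42 + 0.0900×233.25 + 0.2700×729.72 + 0.4300×1304.67 + 0.0500×2295.89 + 0.0500×3055.89 = 1063.9302 per 100000.
Difference = 1085.3964 − 1063.9302 = 21.4662.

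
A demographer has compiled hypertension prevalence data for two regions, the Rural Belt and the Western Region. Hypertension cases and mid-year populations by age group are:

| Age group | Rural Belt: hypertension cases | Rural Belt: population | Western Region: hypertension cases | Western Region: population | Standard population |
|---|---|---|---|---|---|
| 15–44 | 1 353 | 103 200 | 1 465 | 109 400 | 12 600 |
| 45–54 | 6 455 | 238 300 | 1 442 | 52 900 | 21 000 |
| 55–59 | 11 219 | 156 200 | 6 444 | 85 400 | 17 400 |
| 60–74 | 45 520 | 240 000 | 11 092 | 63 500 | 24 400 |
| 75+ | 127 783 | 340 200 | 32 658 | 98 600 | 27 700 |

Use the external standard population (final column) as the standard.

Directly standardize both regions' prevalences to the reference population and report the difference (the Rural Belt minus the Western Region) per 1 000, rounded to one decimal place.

14.8

Age-specific rates per 1 000 for the Rural Belt: 13.110, 27.088, 71.825, 189.667, 375.611.
For the Western Region: 13.391, 27.259, 75.457, 174.677, 331.217.
Standard total = 103 100; weights = 0.1222, 0.2037, 0.1688, 0.2367, 0.2687.
The Rural Belt: 0.1222×13.110 + 0.2037×27.088 + 0.1688×71.825 + 0.2367×189.667 + 0.2687×375.611 = 165.0445 per 1 000.
The Western Region: 0.1222×13.391 + 0.2037×27.259 + 0.1688×75.457 + 0.2367×174.677 + 0.2687×331.217 = 150.2517 per 1 000.
Difference = 165.0445 − 150.2517 = 14.7928.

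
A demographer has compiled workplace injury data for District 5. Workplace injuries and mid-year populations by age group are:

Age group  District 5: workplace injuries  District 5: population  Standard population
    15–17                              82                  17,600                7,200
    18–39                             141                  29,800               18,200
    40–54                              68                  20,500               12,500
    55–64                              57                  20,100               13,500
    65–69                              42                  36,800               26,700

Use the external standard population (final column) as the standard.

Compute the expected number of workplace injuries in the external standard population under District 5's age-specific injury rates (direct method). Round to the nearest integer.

230

Age-specific rates per 10,000 for District 5: 46.59, 47.32, 33.17, 28.36, 11.41.
Expected workplace injuries = Σ (standard pop × age-specific rate ÷ 10,000)
= 7,200×46.59/10,000 + 18,200×47.32/10,000 + 12,500×33.17/10,000 + 13,500×28.36/10,000 + 26,700×11.41/10,000
= 33.55 + 86.11 + 41.46 + 38.28 + 30.47 = 229.88.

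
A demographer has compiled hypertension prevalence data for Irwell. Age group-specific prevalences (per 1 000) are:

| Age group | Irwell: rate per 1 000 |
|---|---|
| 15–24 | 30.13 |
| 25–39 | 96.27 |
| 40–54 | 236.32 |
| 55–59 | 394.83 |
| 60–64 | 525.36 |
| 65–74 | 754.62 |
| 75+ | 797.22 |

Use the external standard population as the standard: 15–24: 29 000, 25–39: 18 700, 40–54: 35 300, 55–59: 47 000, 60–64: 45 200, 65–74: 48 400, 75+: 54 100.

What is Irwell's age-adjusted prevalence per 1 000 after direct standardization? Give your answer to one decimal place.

Standard total = 277 700; weights = 0.1044, 0.0673, 0.1271, 0.1692, 0.1628, 0.1743, 0.1948.
Standardized rate: 0.1044×30.13 + 0.0673×96.27 + 0.1271×236.32 + 0.1692×394.83 + 0.1628×525.36 + 0.1743×754.62 + 0.1948×797.22 = 478.8355 per 1 000.

478.8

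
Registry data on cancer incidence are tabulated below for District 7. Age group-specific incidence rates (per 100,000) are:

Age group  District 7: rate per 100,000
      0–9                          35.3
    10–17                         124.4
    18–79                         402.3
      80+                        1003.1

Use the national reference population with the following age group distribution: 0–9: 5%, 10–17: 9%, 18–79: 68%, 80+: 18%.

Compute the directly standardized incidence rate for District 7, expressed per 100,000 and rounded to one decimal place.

467.1

Standard weights: 0.05, 0.09, 0.68, 0.18.
Standardized rate: 0.0500×35.3 + 0.0900×124.4 + 0.6800×402.3 + 0.1800×1003.1 = 467.0830 per 100,000.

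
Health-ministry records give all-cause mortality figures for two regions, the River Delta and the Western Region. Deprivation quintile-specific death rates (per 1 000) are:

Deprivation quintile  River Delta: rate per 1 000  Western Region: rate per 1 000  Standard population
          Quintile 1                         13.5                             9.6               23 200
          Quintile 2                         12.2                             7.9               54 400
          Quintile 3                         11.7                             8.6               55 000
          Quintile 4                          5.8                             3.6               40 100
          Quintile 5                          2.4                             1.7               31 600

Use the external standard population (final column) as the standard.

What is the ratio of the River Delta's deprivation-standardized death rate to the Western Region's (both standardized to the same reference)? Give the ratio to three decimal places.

Standard total = 204 300; weights = 0.1136, 0.2663, 0.2692, 0.1963, 0.1547.
The River Delta: 0.1136×13.5 + 0.2663×12.2 + 0.2692×11.7 + 0.1963×5.8 + 0.1547×2.4 = 9.4410 per 1 000.
The Western Region: 0.1136×9.6 + 0.2663×7.9 + 0.2692×8.6 + 0.1963×3.6 + 0.1547×1.7 = 6.4785 per 1 000.
Ratio = 9.4410 ÷ 6.4785 = 1.45728.

1.457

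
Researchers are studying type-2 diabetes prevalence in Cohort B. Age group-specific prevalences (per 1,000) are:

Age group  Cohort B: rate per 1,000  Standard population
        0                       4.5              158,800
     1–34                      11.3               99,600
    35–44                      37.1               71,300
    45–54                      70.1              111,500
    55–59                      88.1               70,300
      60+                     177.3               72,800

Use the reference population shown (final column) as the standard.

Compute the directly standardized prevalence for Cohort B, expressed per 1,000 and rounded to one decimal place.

53.7

Standard total = 584,300; weights = 0.2718, 0.1705, 0.1220, 0.1908, 0.1203, 0.1246.
Standardized rate: 0.2718×4.5 + 0.1705×11.3 + 0.1220×37.1 + 0.1908×70.1 + 0.1203×88.1 + 0.1246×177.3 = 53.7435 per 1,000.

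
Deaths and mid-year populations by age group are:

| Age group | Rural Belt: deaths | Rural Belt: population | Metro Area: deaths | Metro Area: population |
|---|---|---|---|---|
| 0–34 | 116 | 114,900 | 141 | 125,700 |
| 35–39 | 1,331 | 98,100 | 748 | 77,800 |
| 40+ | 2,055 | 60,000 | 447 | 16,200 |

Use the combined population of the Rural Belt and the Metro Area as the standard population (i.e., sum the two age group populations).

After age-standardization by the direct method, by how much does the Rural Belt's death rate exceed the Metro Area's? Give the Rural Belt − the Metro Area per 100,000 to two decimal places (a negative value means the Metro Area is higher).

Age-specific rates per 100,000 for the Rural Belt: 100.96, 1356.78, 3425.00.
For the Metro Area: 112.17, 961.44, 2759.26.
Combined standard total = 492,700; weights = 0.4883, 0.3570, 0.1547.
The Rural Belt: 0.4883×100.96 + 0.3570×1356.78 + 0.1547×3425.00 = 1063.3910 per 100,000.
The Metro Area: 0.4883×112.17 + 0.3570×961.44 + 0.1547×2759.26 = 824.7642 per 100,000.
Difference = 1063.3910 − 824.7642 = 238.6268.

238.63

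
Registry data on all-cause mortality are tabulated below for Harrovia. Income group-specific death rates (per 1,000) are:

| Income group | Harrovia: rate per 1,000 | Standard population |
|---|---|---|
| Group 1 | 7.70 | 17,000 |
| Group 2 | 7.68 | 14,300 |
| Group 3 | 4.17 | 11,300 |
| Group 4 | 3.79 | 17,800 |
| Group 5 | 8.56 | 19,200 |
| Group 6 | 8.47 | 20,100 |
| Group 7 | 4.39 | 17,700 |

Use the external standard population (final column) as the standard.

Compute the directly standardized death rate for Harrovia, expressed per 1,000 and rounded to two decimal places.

6.54

Standard total = 117,400; weights = 0.1448, 0.1218, 0.0963, 0.1516, 0.1635, 0.1712, 0.1508.
Standardized rate: 0.1448×7.70 + 0.1218×7.68 + 0.0963×4.17 + 0.1516×3.79 + 0.1635×8.56 + 0.1712×8.47 + 0.1508×4.39 = 6.5384 per 1,000.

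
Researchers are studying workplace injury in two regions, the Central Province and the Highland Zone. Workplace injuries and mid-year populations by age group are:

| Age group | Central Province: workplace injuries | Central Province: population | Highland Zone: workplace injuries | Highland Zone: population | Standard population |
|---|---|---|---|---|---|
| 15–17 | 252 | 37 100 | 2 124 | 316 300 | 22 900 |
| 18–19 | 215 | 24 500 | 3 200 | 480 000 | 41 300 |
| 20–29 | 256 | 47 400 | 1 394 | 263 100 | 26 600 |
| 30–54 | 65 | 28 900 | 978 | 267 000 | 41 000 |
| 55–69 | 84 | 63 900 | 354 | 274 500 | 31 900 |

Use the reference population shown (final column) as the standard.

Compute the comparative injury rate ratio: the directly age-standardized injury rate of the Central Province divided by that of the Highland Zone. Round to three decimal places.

1.045

Age-specific rates per 10 000 for the Central Province: 67.92, 87.76, 54.01, 22.49, 13.15.
For the Highland Zone: 67.15, 66.67, 52.98, 36.63, 12.90.
Standard total = 163 700; weights = 0.1399, 0.2523, 0.1625, 0.2505, 0.1949.
The Central Province: 0.1399×67.92 + 0.2523×87.76 + 0.1625×54.01 + 0.2505×22.49 + 0.1949×13.15 = 48.6125 per 10 000.
The Highland Zone: 0.1399×67.15 + 0.2523×66.67 + 0.1625×52.98 + 0.2505×36.63 + 0.1949×12.90 = 46.5098 per 10 000.
Ratio = 48.6125 ÷ 46.5098 = 1.04521.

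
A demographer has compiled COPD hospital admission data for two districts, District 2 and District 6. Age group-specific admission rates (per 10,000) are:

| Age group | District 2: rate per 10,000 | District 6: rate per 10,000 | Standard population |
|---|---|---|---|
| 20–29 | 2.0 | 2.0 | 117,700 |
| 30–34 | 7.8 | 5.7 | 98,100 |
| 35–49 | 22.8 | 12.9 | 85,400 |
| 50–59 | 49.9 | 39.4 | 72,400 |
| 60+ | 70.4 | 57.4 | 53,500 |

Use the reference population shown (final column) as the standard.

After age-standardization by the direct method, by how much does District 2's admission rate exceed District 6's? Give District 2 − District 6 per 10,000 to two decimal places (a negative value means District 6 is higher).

5.87

Standard total = 427,100; weights = 0.2756, 0.2297, 0.2000, 0.1695, 0.1253.
District 2: 0.2756×2.0 + 0.2297×7.8 + 0.2000×22.8 + 0.1695×49.9 + 0.1253×70.4 = 24.1790 per 10,000.
District 6: 0.2756×2.0 + 0.2297×5.7 + 0.2000×12.9 + 0.1695×39.4 + 0.1253×57.4 = 18.3088 per 10,000.
Difference = 24.1790 − 18.3088 = 5.8702.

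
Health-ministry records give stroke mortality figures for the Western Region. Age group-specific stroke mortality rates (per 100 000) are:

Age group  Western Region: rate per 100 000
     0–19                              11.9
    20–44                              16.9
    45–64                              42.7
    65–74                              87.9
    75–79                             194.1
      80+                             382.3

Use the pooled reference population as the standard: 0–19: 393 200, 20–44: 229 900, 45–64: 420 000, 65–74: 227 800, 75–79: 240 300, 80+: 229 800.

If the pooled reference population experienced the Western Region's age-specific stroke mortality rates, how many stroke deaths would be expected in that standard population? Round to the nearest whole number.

Expected stroke deaths = Σ (standard pop × age-specific rate ÷ 100 000)
= 393 200×11.9/100 000 + 229 900×16.9/100 000 + 420 000×42.7/100 000 + 227 800×87.9/100 000 + 240 300×194.1/100 000 + 229 800×382.3/100 000
= 46.79 + 38.85 + 179.34 + 200.24 + 466.42 + 878.53 = 1810.17.

1810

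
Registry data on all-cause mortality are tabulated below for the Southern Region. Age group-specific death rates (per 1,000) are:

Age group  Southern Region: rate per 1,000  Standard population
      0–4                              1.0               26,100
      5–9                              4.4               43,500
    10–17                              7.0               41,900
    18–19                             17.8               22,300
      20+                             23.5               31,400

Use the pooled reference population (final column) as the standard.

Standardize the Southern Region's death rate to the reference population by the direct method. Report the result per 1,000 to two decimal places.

Standard total = 165,200; weights = 0.1580, 0.2633, 0.2536, 0.1350, 0.1901.
Standardized rate: 0.1580×1.0 + 0.2633×4.4 + 0.2536×7.0 + 0.1350×17.8 + 0.1901×23.5 = 9.9615 per 1,000.

9.96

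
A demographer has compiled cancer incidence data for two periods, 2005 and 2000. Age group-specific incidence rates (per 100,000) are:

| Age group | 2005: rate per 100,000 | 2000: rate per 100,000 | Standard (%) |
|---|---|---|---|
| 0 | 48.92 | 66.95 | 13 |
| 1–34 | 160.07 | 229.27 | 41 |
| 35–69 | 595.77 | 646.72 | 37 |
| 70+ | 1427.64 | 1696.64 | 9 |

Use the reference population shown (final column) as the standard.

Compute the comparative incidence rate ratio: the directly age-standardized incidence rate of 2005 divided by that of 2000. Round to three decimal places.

Standard weights: 0.13, 0.41, 0.37, 0.09.
2005: 0.1300×48.92 + 0.4100×160.07 + 0.3700×595.77 + 0.0900×1427.64 = 420.9108 per 100,000.
2000: 0.1300×66.95 + 0.4100×229.27 + 0.3700×646.72 + 0.0900×1696.64 = 494.6882 per 100,000.
Ratio = 420.9108 ÷ 494.6882 = 0.85086.

0.851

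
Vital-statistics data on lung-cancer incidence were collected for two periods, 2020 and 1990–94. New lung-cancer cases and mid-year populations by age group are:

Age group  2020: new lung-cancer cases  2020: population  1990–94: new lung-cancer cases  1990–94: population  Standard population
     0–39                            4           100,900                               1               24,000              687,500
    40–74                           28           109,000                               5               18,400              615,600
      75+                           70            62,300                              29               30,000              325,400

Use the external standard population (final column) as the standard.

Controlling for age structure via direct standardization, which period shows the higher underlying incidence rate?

2020

Age-specific rates per 100,000 for 2020: 3.96, 25.69, 112.36.
For 1990–94: 4.17, 27.17, 96.67.
Standard total = 1,628,500; weights = 0.4222, 0.3780, 0.1998.
2020: 0.4222×3.96 + 0.3780×25.69 + 0.1998×112.36 = 33.8353 per 100,000.
1990–94: 0.4222×4.17 + 0.3780×27.17 + 0.1998×96.67 = 31.3467 per 100,000.
The crude rates (37.47 vs 48.34) would put 1990–94 higher, but that reflects its age composition; once standardized to a common age structure, 2020 has the higher underlying rate.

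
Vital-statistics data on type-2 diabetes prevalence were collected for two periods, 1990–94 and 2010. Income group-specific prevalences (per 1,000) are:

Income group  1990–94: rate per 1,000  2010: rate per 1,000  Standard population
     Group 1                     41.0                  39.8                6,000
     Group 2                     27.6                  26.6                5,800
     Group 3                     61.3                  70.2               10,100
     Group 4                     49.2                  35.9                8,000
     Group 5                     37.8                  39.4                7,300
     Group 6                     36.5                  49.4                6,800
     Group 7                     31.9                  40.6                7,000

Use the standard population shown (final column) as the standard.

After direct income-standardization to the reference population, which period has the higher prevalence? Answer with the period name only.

Standard total = 51,000; weights = 0.1176, 0.1137, 0.1980, 0.1569, 0.1431, 0.1333, 0.1373.
1990–94: 0.1176×41.0 + 0.1137×27.6 + 0.1980×61.3 + 0.1569×49.2 + 0.1431×37.8 + 0.1333×36.5 + 0.1373×31.9 = 42.4755 per 1,000.
2010: 0.1176×39.8 + 0.1137×26.6 + 0.1980×70.2 + 0.1569×35.9 + 0.1431×39.4 + 0.1333×49.4 + 0.1373×40.6 = 45.0400 per 1,000.

2010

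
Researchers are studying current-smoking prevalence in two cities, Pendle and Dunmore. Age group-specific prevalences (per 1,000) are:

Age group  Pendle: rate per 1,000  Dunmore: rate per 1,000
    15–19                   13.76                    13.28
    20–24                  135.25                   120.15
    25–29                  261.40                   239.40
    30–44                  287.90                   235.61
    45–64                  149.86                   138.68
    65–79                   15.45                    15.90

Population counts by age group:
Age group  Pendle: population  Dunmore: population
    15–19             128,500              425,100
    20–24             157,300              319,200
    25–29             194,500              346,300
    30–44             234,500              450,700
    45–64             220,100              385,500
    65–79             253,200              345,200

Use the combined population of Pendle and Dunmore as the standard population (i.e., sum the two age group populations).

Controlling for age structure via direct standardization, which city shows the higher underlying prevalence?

Combined standard total = 3,460,100; weights = 0.1600, 0.1377, 0.1563, 0.1980, 0.1750, 0.1729.
Pendle: 0.1600×13.76 + 0.1377×135.25 + 0.1563×261.40 + 0.1980×287.90 + 0.1750×149.86 + 0.1729×15.45 = 147.5966 per 1,000.
Dunmore: 0.1600×13.28 + 0.1377×120.15 + 0.1563×239.40 + 0.1980×235.61 + 0.1750×138.68 + 0.1729×15.90 = 129.7679 per 1,000.

Pendle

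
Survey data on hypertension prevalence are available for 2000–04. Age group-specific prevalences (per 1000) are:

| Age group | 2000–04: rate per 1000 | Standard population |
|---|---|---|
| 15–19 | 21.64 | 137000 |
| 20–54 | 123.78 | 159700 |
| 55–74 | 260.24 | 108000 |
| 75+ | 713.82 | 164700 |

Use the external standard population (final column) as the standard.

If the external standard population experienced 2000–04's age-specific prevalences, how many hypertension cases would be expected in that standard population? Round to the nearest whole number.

168404

Expected hypertension cases = Σ (standard pop × age-specific rate ÷ 1000)
= 137000×21.64/1000 + 159700×123.78/1000 + 108000×260.24/1000 + 164700×713.82/1000
= 2964.68 + 19767.67 + 28105.92 + 117566.15 = 168404.42.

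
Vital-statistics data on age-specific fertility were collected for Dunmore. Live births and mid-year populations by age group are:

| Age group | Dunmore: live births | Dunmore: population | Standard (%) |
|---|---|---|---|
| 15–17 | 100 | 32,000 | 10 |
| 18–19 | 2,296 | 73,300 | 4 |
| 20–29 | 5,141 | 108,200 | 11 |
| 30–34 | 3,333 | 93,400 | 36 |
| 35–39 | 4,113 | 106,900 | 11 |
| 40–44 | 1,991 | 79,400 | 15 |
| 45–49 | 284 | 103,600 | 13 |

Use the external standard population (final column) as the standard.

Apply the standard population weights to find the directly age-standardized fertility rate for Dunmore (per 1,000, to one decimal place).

Age-specific rates per 1,000 for Dunmore: 3.125, 31.323, 47.514, 35.685, 38.475, 25.076, 2.741.
Standard weights: 0.10, 0.04, 0.11, 0.36, 0.11, 0.15, 0.13.
Standardized rate: 0.1000×3.125 + 0.0400×31.323 + 0.1100×47.514 + 0.3600×35.685 + 0.1100×38.475 + 0.1500×25.076 + 0.1300×2.741 = 27.9886 per 1,000.

28.0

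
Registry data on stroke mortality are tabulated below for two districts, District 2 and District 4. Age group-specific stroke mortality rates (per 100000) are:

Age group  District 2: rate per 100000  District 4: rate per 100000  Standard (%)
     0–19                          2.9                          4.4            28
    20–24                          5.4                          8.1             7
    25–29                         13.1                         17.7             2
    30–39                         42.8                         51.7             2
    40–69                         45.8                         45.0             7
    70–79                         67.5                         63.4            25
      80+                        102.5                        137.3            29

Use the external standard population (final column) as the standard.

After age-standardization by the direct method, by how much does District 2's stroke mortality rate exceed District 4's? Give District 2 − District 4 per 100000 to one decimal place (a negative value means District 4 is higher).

Standard weights: 0.28, 0.07, 0.02, 0.02, 0.07, 0.25, 0.29.
District 2: 0.2800×2.9 + 0.0700×5.4 + 0.0200×13.1 + 0.0200×42.8 + 0.0700×45.8 + 0.2500×67.5 + 0.2900×102.5 = 52.1140 per 100000.
District 4: 0.2800×4.4 + 0.0700×8.1 + 0.0200×17.7 + 0.0200×51.7 + 0.0700×45.0 + 0.2500×63.4 + 0.2900×137.3 = 62.0040 per 100000.
Difference = 52.1140 − 62.0040 = -9.8900.

-9.9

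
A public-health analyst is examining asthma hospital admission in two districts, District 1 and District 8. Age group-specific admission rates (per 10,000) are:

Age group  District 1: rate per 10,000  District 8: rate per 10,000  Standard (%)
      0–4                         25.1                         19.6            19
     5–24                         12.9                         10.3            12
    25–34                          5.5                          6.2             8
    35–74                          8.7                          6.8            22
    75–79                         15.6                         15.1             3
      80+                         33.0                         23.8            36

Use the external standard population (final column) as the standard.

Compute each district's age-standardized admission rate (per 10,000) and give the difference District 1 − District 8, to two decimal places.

Standard weights: 0.19, 0.12, 0.08, 0.22, 0.03, 0.36.
District 1: 0.1900×25.1 + 0.1200×12.9 + 0.0800×5.5 + 0.2200×8.7 + 0.0300×15.6 + 0.3600×33.0 = 21.0190 per 10,000.
District 8: 0.1900×19.6 + 0.1200×10.3 + 0.0800×6.2 + 0.2200×6.8 + 0.0300×15.1 + 0.3600×23.8 = 15.9730 per 10,000.
Difference = 21.0190 − 15.9730 = 5.0460.

5.05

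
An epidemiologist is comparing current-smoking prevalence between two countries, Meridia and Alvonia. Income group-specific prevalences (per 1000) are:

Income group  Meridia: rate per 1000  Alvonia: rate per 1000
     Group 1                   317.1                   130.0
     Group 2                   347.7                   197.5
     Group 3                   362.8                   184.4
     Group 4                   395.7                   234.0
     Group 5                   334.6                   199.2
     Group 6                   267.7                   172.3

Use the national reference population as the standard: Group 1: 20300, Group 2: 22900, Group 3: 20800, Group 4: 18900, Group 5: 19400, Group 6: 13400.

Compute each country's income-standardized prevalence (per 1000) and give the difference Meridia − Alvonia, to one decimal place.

Standard total = 115700; weights = 0.1755, 0.1979, 0.1798, 0.1634, 0.1677, 0.1158.
Meridia: 0.1755×317.1 + 0.1979×347.7 + 0.1798×362.8 + 0.1634×395.7 + 0.1677×334.6 + 0.1158×267.7 = 341.4248 per 1000.
Alvonia: 0.1755×130.0 + 0.1979×197.5 + 0.1798×184.4 + 0.1634×234.0 + 0.1677×199.2 + 0.1158×172.3 = 186.6307 per 1000.
Difference = 341.4248 − 186.6307 = 154.7941.

154.8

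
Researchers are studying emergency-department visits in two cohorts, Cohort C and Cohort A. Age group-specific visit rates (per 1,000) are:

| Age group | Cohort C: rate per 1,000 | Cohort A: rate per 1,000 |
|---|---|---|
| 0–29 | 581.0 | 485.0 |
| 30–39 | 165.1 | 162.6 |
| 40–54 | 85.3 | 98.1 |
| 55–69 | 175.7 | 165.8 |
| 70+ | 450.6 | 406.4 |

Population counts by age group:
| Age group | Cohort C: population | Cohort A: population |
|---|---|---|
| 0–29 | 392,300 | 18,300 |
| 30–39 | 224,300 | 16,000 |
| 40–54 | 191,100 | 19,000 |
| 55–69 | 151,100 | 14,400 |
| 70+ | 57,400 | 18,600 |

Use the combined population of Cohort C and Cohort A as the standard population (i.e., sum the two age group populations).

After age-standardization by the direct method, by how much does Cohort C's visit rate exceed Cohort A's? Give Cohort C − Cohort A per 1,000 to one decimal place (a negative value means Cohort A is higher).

Combined standard total = 1,102,500; weights = 0.3724, 0.2180, 0.1906, 0.1501, 0.0689.
Cohort C: 0.3724×581.0 + 0.2180×165.1 + 0.1906×85.3 + 0.1501×175.7 + 0.0689×450.6 = 326.0568 per 1,000.
Cohort A: 0.3724×485.0 + 0.2180×162.6 + 0.1906×98.1 + 0.1501×165.8 + 0.0689×406.4 = 287.6652 per 1,000.
Difference = 326.0568 − 287.6652 = 38.3916.

38.4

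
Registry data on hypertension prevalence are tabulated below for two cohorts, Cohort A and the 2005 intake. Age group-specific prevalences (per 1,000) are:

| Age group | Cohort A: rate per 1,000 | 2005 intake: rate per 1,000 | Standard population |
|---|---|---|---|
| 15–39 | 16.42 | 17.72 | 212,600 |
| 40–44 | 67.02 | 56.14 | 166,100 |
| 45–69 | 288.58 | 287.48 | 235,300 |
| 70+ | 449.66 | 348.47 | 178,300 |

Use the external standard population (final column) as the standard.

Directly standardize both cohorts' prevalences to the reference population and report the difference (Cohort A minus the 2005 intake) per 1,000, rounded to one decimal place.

Standard total = 792,300; weights = 0.2683, 0.2096, 0.2970, 0.2250.
Cohort A: 0.2683×16.42 + 0.2096×67.02 + 0.2970×288.58 + 0.2250×449.66 = 205.3517 per 1,000.
The 2005 intake: 0.2683×17.72 + 0.2096×56.14 + 0.2970×287.48 + 0.2250×348.47 = 180.3211 per 1,000.
Difference = 205.3517 − 180.3211 = 25.0307.

25.0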